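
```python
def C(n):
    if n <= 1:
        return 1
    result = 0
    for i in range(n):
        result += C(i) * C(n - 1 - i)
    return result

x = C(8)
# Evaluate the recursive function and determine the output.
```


C(8)
= sum of C(i) * C(8-1-i) for i in 0..7
First compute sub-values bottom-up:
  C(0) = 1, C(1) = 1
  C(2) = 1*1 + 1*1 = 2
  C(3) = 1*2 + 1*1 + 2*1 = 5
  C(4) = 1*5 + 1*2 + 2*1 + 5*1 = 14
  C(5) = 1*14 + 1*5 + 2*2 + 5*1 + 14*1 = 42
  C(6) = 1*42 + 1*14 + 2*5 + 5*2 + 14*1 + 42*1 = 132
  C(7) = 1*132 + 1*42 + 2*14 + 5*5 + 14*2 + 42*1 + 132*1 = 429
Now C(8):
  C(0)*C(7) = 1*429 = 429
  C(1)*C(6) = 1*132 = 132
  C(2)*C(5) = 2*42 = 84
  C(3)*C(4) = 5*14 = 70
  C(4)*C(3) = 14*5 = 70
  C(5)*C(2) = 42*2 = 84
  C(6)*C(1) = 132*1 = 132
  C(7)*C(0) = 429*1 = 429
= 429 + 132 + 84 + 70 + 70 + 84 + 132 + 429
= 1430


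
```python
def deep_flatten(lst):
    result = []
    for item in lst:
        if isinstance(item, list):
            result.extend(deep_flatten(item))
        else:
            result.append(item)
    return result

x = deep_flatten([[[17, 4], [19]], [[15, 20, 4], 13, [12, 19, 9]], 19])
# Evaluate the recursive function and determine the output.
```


deep_flatten([[[17, 4], [19]], [[15, 20, 4], 13, [12, 19, 9]], 19])
Processing each element:
  [[17, 4], [19]] is a list -> deep_flatten recursively -> [17, 4, 19]
  [[15, 20, 4], 13, [12, 19, 9]] is a list -> deep_flatten recursively -> [15, 20, 4, 13, 12, 19, 9]
  19 is not a list -> append 19
= [17, 4, 19, 15, 20, 4, 13, 12, 19, 9, 19]


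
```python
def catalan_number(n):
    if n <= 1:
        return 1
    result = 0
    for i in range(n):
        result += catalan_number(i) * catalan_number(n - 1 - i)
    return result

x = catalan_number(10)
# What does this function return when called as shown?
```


catalan_number(10)
= sum of catalan_number(i) * catalan_number(10-1-i) for i in 0..9
First compute sub-values bottom-up:
  catalan_number(0) = 1, catalan_number(1) = 1
  catalan_number(2) = 1*1 + 1*1 = 2
  catalan_number(3) = 1*2 + 1*1 + 2*1 = 5
  catalan_number(4) = 1*5 + 1*2 + 2*1 + 5*1 = 14
  catalan_number(5) = 1*14 + 1*5 + 2*2 + 5*1 + 14*1 = 42
  catalan_number(6) = 1*42 + 1*14 + 2*5 + 5*2 + 14*1 + 42*1 = 132
  catalan_number(7) = 1*132 + 1*42 + 2*14 + 5*5 + 14*2 + 42*1 + 132*1 = 429
  catalan_number(8) = 1*429 + 1*132 + 2*42 + 5*14 + 14*5 + 42*2 + 132*1 + 429*1 = 1430
  catalan_number(9) = 1*1430 + 1*429 + 2*132 + 5*42 + 14*14 + 42*5 + 132*2 + 429*1 + 1430*1 = 4862
Now catalan_number(10):
  catalan_number(0)*catalan_number(9) = 1*4862 = 4862
  catalan_number(1)*catalan_number(8) = 1*1430 = 1430
  catalan_number(2)*catalan_number(7) = 2*429 = 858
  catalan_number(3)*catalan_number(6) = 5*132 = 660
  catalan_number(4)*catalan_number(5) = 14*42 = 588
  catalan_number(5)*catalan_number(4) = 42*14 = 588
  catalan_number(6)*catalan_number(3) = 132*5 = 660
  catalan_number(7)*catalan_number(2) = 429*2 = 858
  catalan_number(8)*catalan_number(1) = 1430*1 = 1430
  catalan_number(9)*catalan_number(0) = 4862*1 = 4862
= 4862 + 1430 + 858 + 660 + 588 + 588 + 660 + 858 + 1430 + 4862
= 16796


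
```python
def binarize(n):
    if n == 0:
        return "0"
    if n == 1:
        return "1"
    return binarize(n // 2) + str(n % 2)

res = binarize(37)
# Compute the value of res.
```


binarize(37)
= binarize(18) + "1"
= binarize(9) + "0" + "1"
= binarize(4) + "1" + "0" + "1"
= binarize(2) + "0" + "1" + "0" + "1"
= binarize(1) + "0" + "0" + "1" + "0" + "1"
= "1" + "0" + "0" + "1" + "0" + "1"
= "100101"


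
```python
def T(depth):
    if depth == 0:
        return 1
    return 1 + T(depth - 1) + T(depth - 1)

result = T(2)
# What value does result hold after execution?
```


T(2)
= 1 + T(1) + T(1)
= 1 + 2 * T(1)
T(k) = 2^(k+1) - 1
T(0) = 1
T(1) = 3
T(2) = 7
T(2) = 2^3 - 1 = 7


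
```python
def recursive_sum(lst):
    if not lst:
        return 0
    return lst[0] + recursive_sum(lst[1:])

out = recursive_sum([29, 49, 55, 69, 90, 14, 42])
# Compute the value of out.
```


recursive_sum([29, 49, 55, 69, 90, 14, 42])
= 29 + recursive_sum([49, 55, 69, 90, 14, 42])
= 29 + 49 + recursive_sum([55, 69, 90, 14, 42])
= 29 + 49 + 55 + recursive_sum([69, 90, 14, 42])
= 29 + 49 + 55 + 69 + recursive_sum([90, 14, 42])
= 29 + 49 + 55 + 69 + 90 + recursive_sum([14, 42])
= 29 + 49 + 55 + 69 + 90 + 14 + recursive_sum([42])
= 29 + 49 + 55 + 69 + 90 + 14 + 42 + recursive_sum([])
= 29 + 49 + 55 + 69 + 90 + 14 + 42 + 0
= 348


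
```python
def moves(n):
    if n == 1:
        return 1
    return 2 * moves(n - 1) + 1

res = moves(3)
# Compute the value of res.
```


moves(3)
= 2 * moves(2) + 1
= 2 * (2 * moves(1) + 1) + 1
Now compute bottom-up:
moves(1) = 1
moves(2) = 2 * 1 + 1 = 3
moves(3) = 2 * 3 + 1 = 7
= 7


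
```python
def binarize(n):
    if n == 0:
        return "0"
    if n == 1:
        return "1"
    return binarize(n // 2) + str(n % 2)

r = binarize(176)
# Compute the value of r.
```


binarize(176)
= binarize(88) + "0"
= binarize(44) + "0" + "0"
= binarize(22) + "0" + "0" + "0"
= binarize(11) + "0" + "0" + "0" + "0"
= binarize(5) + "1" + "0" + "0" + "0" + "0"
= binarize(2) + "1" + "1" + "0" + "0" + "0" + "0"
= binarize(1) + "0" + "1" + "1" + "0" + "0" + "0" + "0"
= "1" + "0" + "1" + "1" + "0" + "0" + "0" + "0"
= "10110000"


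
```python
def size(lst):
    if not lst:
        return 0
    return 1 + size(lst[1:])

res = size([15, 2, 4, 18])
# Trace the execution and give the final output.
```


size([15, 2, 4, 18])
= 1 + size([2, 4, 18])
= 1 + 1 + size([4, 18])
= 1 + 1 + 1 + size([18])
= 1 + 1 + 1 + 1 + size([])
= 1 + 1 + 1 + 1 + 0
= 4


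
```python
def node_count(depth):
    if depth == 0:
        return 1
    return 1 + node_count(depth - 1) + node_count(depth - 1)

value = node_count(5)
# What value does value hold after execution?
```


node_count(5)
= 1 + node_count(4) + node_count(4)
= 1 + 2 * node_count(4)
node_count(k) = 2^(k+1) - 1
node_count(0) = 1
node_count(1) = 3
node_count(2) = 7
node_count(3) = 15
node_count(4) = 31
node_count(5) = 2^6 - 1 = 63


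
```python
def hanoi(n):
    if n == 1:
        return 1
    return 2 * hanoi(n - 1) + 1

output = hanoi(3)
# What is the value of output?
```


hanoi(3)
= 2 * hanoi(2) + 1
= 2 * (2 * hanoi(1) + 1) + 1
Now compute bottom-up:
hanoi(1) = 1
hanoi(2) = 2 * 1 + 1 = 3
hanoi(3) = 2 * 3 + 1 = 7
= 7


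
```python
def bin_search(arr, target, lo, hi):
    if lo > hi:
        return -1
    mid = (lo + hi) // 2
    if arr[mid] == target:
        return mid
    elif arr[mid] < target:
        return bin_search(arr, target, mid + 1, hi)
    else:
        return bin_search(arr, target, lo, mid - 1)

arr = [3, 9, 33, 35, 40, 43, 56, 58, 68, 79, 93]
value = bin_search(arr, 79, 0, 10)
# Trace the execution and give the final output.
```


bin_search(arr, 79, 0, 10)
lo=0, hi=10, mid=5, arr[mid]=43
43 < 79, search right half
lo=6, hi=10, mid=8, arr[mid]=68
68 < 79, search right half
lo=9, hi=10, mid=9, arr[mid]=79
arr[9] == 79, found at index 9
= 9


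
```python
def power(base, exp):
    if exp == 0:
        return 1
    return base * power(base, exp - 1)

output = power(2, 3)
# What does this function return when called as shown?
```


power(2, 3)
= 2 * power(2, 2)
= 2 * 2 * power(2, 1)
= 2 * 2 * 2 * power(2, 0)
= 2 * 2 * 2 * 1
= 8


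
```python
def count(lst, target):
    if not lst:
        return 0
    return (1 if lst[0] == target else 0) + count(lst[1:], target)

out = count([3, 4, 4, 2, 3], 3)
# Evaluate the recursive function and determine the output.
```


count([3, 4, 4, 2, 3], 3)
lst[0]=3 == 3: 1 + count([4, 4, 2, 3], 3)
lst[0]=4 != 3: 0 + count([4, 2, 3], 3)
lst[0]=4 != 3: 0 + count([2, 3], 3)
lst[0]=2 != 3: 0 + count([3], 3)
lst[0]=3 == 3: 1 + count([], 3)
= 2


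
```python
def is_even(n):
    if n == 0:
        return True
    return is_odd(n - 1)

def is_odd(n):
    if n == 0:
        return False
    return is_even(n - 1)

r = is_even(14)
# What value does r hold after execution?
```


is_even(14)
= is_odd(13)
= is_even(12)
= is_odd(11)
= is_even(10)
= is_odd(9)
= is_even(8)
= is_odd(7)
= is_even(6)
= is_odd(5)
= is_even(4)
= is_odd(3)
= is_even(2)
= is_odd(1)
= is_even(0)
n == 0: return True
= True


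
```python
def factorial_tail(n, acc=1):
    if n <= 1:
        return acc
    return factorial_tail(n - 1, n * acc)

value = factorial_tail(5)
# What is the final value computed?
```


factorial_tail(5, 1)
= factorial_tail(4, 5 * 1) = factorial_tail(4, 5)
= factorial_tail(3, 4 * 5) = factorial_tail(3, 20)
= factorial_tail(2, 3 * 20) = factorial_tail(2, 60)
= factorial_tail(1, 2 * 60) = factorial_tail(1, 120)
n <= 1, return acc = 120


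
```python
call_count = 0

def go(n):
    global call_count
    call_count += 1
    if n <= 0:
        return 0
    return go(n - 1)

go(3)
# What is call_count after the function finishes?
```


go(3) calls go(2) calls ... calls go(0)
Total calls: 3 + 1 (for base case) = 4


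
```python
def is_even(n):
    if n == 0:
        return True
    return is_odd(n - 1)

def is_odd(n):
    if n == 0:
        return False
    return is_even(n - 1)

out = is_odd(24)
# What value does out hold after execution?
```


is_odd(24)
= is_even(23)
= is_odd(22)
= is_even(21)
= is_odd(20)
= is_even(19)
= is_odd(18)
= is_even(17)
= is_odd(16)
= is_even(15)
= is_odd(14)
= is_even(13)
= is_odd(12)
= is_even(11)
= is_odd(10)
= is_even(9)
= is_odd(8)
= is_even(7)
= is_odd(6)
= is_even(5)
= is_odd(4)
= is_even(3)
= is_odd(2)
= is_even(1)
= is_odd(0)
n == 0: return False
= False


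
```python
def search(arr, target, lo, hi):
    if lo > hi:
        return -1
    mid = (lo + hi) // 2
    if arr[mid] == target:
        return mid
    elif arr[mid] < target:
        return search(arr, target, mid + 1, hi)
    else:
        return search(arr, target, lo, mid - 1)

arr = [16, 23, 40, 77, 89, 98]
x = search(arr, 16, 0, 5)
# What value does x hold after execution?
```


search(arr, 16, 0, 5)
lo=0, hi=5, mid=2, arr[mid]=40
40 > 16, search left half
lo=0, hi=1, mid=0, arr[mid]=16
arr[0] == 16, found at index 0
= 0


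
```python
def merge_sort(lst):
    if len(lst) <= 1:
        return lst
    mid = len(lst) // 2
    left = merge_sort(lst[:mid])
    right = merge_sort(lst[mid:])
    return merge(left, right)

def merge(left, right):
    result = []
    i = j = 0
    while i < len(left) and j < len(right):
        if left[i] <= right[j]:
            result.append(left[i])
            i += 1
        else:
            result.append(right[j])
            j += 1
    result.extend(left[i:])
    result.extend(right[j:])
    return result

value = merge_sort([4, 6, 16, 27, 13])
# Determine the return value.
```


merge_sort([4, 6, 16, 27, 13])
Split into [4, 6] and [16, 27, 13]
Left sorted: [4, 6]
Right sorted: [13, 16, 27]
Merge [4, 6] and [13, 16, 27]
= [4, 6, 13, 16, 27]


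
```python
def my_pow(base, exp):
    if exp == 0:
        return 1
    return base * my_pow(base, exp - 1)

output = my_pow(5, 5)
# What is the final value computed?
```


my_pow(5, 5)
= 5 * my_pow(5, 4)
= 5 * 5 * my_pow(5, 3)
= 5 * 5 * 5 * my_pow(5, 2)
= 5 * 5 * 5 * 5 * my_pow(5, 1)
= 5 * 5 * 5 * 5 * 5 * my_pow(5, 0)
= 5 * 5 * 5 * 5 * 5 * 1
= 3125


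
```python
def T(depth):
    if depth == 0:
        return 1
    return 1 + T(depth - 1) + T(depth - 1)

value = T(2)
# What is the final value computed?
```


T(2)
= 1 + T(1) + T(1)
= 1 + 2 * T(1)
T(k) = 2^(k+1) - 1
T(0) = 1
T(1) = 3
T(2) = 7
T(2) = 2^3 - 1 = 7


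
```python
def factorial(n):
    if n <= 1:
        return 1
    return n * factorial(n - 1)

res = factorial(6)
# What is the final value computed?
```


factorial(6)
= 6 * factorial(5)
= 6 * 5 * factorial(4)
= 6 * 5 * 4 * factorial(3)
= 6 * 5 * 4 * 3 * factorial(2)
= 6 * 5 * 4 * 3 * 2 * factorial(1)
= 6 * 5 * 4 * 3 * 2 * 1
= 720


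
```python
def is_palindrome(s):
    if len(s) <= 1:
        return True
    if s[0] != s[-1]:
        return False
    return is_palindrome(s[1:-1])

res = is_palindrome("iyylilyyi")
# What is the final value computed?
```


is_palindrome("iyylilyyi")
"iyylilyyi": s[0]='i' == s[-1]='i' -> is_palindrome("yylilyy")
"yylilyy": s[0]='y' == s[-1]='y' -> is_palindrome("ylily")
"ylily": s[0]='y' == s[-1]='y' -> is_palindrome("lil")
"lil": s[0]='l' == s[-1]='l' -> is_palindrome("i")
"i": len <= 1 -> True
= True


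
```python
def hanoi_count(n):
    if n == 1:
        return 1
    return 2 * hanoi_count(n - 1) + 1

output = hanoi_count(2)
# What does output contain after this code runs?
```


hanoi_count(2)
= 2 * hanoi_count(1) + 1
Now compute bottom-up:
hanoi_count(1) = 1
hanoi_count(2) = 2 * 1 + 1 = 3
= 3


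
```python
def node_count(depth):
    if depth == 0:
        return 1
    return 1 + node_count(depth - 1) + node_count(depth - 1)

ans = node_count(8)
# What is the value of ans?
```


node_count(8)
= 1 + node_count(7) + node_count(7)
= 1 + 2 * node_count(7)
node_count(k) = 2^(k+1) - 1
node_count(0) = 1
node_count(1) = 3
node_count(2) = 7
node_count(3) = 15
node_count(4) = 31
node_count(8) = 2^9 - 1 = 511


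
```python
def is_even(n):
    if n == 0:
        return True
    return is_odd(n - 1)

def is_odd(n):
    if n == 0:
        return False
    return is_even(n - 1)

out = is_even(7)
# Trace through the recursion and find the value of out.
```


is_even(7)
= is_odd(6)
= is_even(5)
= is_odd(4)
= is_even(3)
= is_odd(2)
= is_even(1)
= is_odd(0)
n == 0: return False
= False


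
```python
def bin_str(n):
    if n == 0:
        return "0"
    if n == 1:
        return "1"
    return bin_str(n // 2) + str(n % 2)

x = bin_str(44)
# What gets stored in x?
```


bin_str(44)
= bin_str(22) + "0"
= bin_str(11) + "0" + "0"
= bin_str(5) + "1" + "0" + "0"
= bin_str(2) + "1" + "1" + "0" + "0"
= bin_str(1) + "0" + "1" + "1" + "0" + "0"
= "1" + "0" + "1" + "1" + "0" + "0"
= "101100"


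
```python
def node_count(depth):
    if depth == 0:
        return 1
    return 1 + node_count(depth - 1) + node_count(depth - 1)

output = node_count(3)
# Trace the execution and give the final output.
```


node_count(3)
= 1 + node_count(2) + node_count(2)
= 1 + 2 * node_count(2)
node_count(k) = 2^(k+1) - 1
node_count(0) = 1
node_count(1) = 3
node_count(2) = 7
node_count(3) = 15
node_count(3) = 2^4 - 1 = 15


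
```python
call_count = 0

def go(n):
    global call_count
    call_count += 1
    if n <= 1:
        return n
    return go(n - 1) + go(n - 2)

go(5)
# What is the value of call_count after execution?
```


go(5) calls go(4) and go(3); each non-base call branches into two more.
Let C(k) = total number of calls made by go(k), including the call to go(k) itself.
Base cases: C(0) = 1, C(1) = 1
Recurrence: C(k) = 1 + C(k-1) + C(k-2)
  C(2) = 1 + C(1) + C(0) = 1 + 1 + 1 = 3
  C(3) = 1 + C(2) + C(1) = 1 + 3 + 1 = 5
  C(4) = 1 + C(3) + C(2) = 1 + 5 + 3 = 9
  C(5) = 1 + C(4) + C(3) = 1 + 9 + 5 = 15
Total calls = C(5) = 15


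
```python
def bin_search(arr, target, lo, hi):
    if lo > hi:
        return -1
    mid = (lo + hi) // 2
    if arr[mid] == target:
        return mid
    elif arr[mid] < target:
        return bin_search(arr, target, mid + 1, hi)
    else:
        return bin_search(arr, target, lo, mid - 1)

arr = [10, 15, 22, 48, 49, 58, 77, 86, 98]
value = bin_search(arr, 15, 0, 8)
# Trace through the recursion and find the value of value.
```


bin_search(arr, 15, 0, 8)
lo=0, hi=8, mid=4, arr[mid]=49
49 > 15, search left half
lo=0, hi=3, mid=1, arr[mid]=15
arr[1] == 15, found at index 1
= 1


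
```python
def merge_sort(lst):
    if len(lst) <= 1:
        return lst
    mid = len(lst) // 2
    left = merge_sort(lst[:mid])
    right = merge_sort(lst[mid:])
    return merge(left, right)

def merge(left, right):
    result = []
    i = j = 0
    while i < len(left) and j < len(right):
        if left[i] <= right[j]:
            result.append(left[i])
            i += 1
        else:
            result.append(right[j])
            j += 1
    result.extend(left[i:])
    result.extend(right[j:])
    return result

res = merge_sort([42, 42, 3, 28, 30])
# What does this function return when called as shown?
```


merge_sort([42, 42, 3, 28, 30])
Split into [42, 42] and [3, 28, 30]
Left sorted: [42, 42]
Right sorted: [3, 28, 30]
Merge [42, 42] and [3, 28, 30]
= [3, 28, 30, 42, 42]


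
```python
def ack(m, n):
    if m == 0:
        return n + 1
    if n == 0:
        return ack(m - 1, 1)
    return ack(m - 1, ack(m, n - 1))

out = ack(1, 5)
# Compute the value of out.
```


ack(1, 5)
= ack(0, ack(1, 4))
First compute ack(1, 4) = 6
= ack(0, 6)
= 7


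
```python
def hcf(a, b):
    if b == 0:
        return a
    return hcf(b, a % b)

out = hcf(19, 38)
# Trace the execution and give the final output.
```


hcf(19, 38)
= hcf(38, 19 % 38) = hcf(38, 19)
= hcf(19, 38 % 19) = hcf(19, 0)
b == 0, return a = 19


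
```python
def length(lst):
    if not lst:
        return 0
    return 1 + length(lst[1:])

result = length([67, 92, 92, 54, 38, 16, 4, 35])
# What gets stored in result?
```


length([67, 92, 92, 54, 38, 16, 4, 35])
= 1 + length([92, 92, 54, 38, 16, 4, 35])
= 1 + 1 + length([92, 54, 38, 16, 4, 35])
= 1 + 1 + 1 + length([54, 38, 16, 4, 35])
= 1 + 1 + 1 + 1 + length([38, 16, 4, 35])
= 1 + 1 + 1 + 1 + 1 + length([16, 4, 35])
= 1 + 1 + 1 + 1 + 1 + 1 + length([4, 35])
= 1 + 1 + 1 + 1 + 1 + 1 + 1 + length([35])
= 1 + 1 + 1 + 1 + 1 + 1 + 1 + 1 + length([])
= 1 + 1 + 1 + 1 + 1 + 1 + 1 + 1 + 0
= 8


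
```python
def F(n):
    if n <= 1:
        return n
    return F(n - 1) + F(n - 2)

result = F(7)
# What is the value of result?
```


F(7)
= F(6) + F(5)
= (F(5) + F(4)) + F(5)
Computing bottom-up: F(0)=0, F(1)=1, F(2)=1, F(3)=2, F(4)=3, F(5)=5, F(6)=8, F(7)=13
= 13


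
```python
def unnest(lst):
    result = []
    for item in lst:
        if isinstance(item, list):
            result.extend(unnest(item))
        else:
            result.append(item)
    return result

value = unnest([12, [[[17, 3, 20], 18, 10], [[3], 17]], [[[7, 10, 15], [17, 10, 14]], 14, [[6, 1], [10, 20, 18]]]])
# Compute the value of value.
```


unnest([12, [[[17, 3, 20], 18, 10], [[3], 17]], [[[7, 10, 15], [17, 10, 14]], 14, [[6, 1], [10, 20, 18]]]])
Processing each element:
  12 is not a list -> append 12
  [[[17, 3, 20], 18, 10], [[3], 17]] is a list -> unnest recursively -> [17, 3, 20, 18, 10, 3, 17]
  [[[7, 10, 15], [17, 10, 14]], 14, [[6, 1], [10, 20, 18]]] is a list -> unnest recursively -> [7, 10, 15, 17, 10, 14, 14, 6, 1, 10, 20, 18]
= [12, 17, 3, 20, 18, 10, 3, 17, 7, 10, 15, 17, 10, 14, 14, 6, 1, 10, 20, 18]


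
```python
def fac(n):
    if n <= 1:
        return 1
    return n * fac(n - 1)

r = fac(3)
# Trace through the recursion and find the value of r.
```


fac(3)
= 3 * fac(2)
= 3 * 2 * fac(1)
= 3 * 2 * 1
= 6


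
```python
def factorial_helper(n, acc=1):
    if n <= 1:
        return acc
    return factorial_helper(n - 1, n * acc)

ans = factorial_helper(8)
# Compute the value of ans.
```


factorial_helper(8, 1)
= factorial_helper(7, 8 * 1) = factorial_helper(7, 8)
= factorial_helper(6, 7 * 8) = factorial_helper(6, 56)
= factorial_helper(5, 6 * 56) = factorial_helper(5, 336)
= factorial_helper(4, 5 * 336) = factorial_helper(4, 1680)
= factorial_helper(3, 4 * 1680) = factorial_helper(3, 6720)
= factorial_helper(2, 3 * 6720) = factorial_helper(2, 20160)
= factorial_helper(1, 2 * 20160) = factorial_helper(1, 40320)
n <= 1, return acc = 40320


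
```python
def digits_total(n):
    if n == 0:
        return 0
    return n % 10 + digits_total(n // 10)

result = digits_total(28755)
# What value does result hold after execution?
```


digits_total(28755)
= 5 + digits_total(2875)
= 5 + 5 + digits_total(287)
= 5 + 5 + 7 + digits_total(28)
= 5 + 5 + 7 + 8 + digits_total(2)
= 5 + 5 + 7 + 8 + 2 + digits_total(0)
= 5 + 5 + 7 + 8 + 2 + 0
= 27


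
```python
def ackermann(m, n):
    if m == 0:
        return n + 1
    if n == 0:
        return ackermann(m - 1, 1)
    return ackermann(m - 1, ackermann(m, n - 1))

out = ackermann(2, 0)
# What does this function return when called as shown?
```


ackermann(2, 0)
n == 0: return ackermann(1, 1)
= ackermann(1, 1) = 3
= 3


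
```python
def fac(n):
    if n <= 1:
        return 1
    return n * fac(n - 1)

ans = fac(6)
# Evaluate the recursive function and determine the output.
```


fac(6)
= 6 * fac(5)
= 6 * 5 * fac(4)
= 6 * 5 * 4 * fac(3)
= 6 * 5 * 4 * 3 * fac(2)
= 6 * 5 * 4 * 3 * 2 * fac(1)
= 6 * 5 * 4 * 3 * 2 * 1
= 720


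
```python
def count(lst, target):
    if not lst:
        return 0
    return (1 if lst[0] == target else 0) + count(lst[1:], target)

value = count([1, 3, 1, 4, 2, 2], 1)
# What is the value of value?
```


count([1, 3, 1, 4, 2, 2], 1)
lst[0]=1 == 1: 1 + count([3, 1, 4, 2, 2], 1)
lst[0]=3 != 1: 0 + count([1, 4, 2, 2], 1)
lst[0]=1 == 1: 1 + count([4, 2, 2], 1)
lst[0]=4 != 1: 0 + count([2, 2], 1)
lst[0]=2 != 1: 0 + count([2], 1)
lst[0]=2 != 1: 0 + count([], 1)
= 2


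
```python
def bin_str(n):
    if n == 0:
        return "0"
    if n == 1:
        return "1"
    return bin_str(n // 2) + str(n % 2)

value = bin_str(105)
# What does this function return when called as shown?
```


bin_str(105)
= bin_str(52) + "1"
= bin_str(26) + "0" + "1"
= bin_str(13) + "0" + "0" + "1"
= bin_str(6) + "1" + "0" + "0" + "1"
= bin_str(3) + "0" + "1" + "0" + "0" + "1"
= bin_str(1) + "1" + "0" + "1" + "0" + "0" + "1"
= "1" + "1" + "0" + "1" + "0" + "0" + "1"
= "1101001"


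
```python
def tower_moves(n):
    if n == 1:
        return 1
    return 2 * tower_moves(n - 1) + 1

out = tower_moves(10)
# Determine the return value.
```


tower_moves(10)
= 2 * tower_moves(9) + 1
= 2 * (2 * tower_moves(8) + 1) + 1
= 2 * (2 * (2 * tower_moves(7) + 1) + 1) + 1
= 2 * (2 * (2 * (2 * tower_moves(6) + 1) + 1) + 1) + 1
= 2 * (2 * (2 * (2 * (2 * tower_moves(5) + 1) + 1) + 1) + 1) + 1
= 2 * (2 * (2 * (2 * (2 * (2 * tower_moves(4) + 1) + 1) + 1) + 1) + 1) + 1
= 2 * (2 * (2 * (2 * (2 * (2 * (2 * tower_moves(3) + 1) + 1) + 1) + 1) + 1) + 1) + 1
= 2 * (2 * (2 * (2 * (2 * (2 * (2 * (2 * tower_moves(2) + 1) + 1) + 1) + 1) + 1) + 1) + 1) + 1
= 2 * (2 * (2 * (2 * (2 * (2 * (2 * (2 * (2 * tower_moves(1) + 1) + 1) + 1) + 1) + 1) + 1) + 1) + 1) + 1
Now compute bottom-up:
tower_moves(1) = 1
tower_moves(2) = 2 * 1 + 1 = 3
tower_moves(3) = 2 * 3 + 1 = 7
tower_moves(4) = 2 * 7 + 1 = 15
tower_moves(5) = 2 * 15 + 1 = 31
tower_moves(6) = 2 * 31 + 1 = 63
tower_moves(7) = 2 * 63 + 1 = 127
tower_moves(8) = 2 * 127 + 1 = 255
tower_moves(9) = 2 * 255 + 1 = 511
tower_moves(10) = 2 * 511 + 1 = 1023
= 1023


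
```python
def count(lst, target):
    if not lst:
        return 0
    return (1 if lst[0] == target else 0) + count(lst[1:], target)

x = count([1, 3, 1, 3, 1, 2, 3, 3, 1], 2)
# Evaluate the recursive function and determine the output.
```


count([1, 3, 1, 3, 1, 2, 3, 3, 1], 2)
lst[0]=1 != 2: 0 + count([3, 1, 3, 1, 2, 3, 3, 1], 2)
lst[0]=3 != 2: 0 + count([1, 3, 1, 2, 3, 3, 1], 2)
lst[0]=1 != 2: 0 + count([3, 1, 2, 3, 3, 1], 2)
lst[0]=3 != 2: 0 + count([1, 2, 3, 3, 1], 2)
lst[0]=1 != 2: 0 + count([2, 3, 3, 1], 2)
lst[0]=2 == 2: 1 + count([3, 3, 1], 2)
lst[0]=3 != 2: 0 + count([3, 1], 2)
lst[0]=3 != 2: 0 + count([1], 2)
lst[0]=1 != 2: 0 + count([], 2)
= 1


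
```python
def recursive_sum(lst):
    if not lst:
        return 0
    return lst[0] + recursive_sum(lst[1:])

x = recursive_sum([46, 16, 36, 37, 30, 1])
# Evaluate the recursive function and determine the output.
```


recursive_sum([46, 16, 36, 37, 30, 1])
= 46 + recursive_sum([16, 36, 37, 30, 1])
= 46 + 16 + recursive_sum([36, 37, 30, 1])
= 46 + 16 + 36 + recursive_sum([37, 30, 1])
= 46 + 16 + 36 + 37 + recursive_sum([30, 1])
= 46 + 16 + 36 + 37 + 30 + recursive_sum([1])
= 46 + 16 + 36 + 37 + 30 + 1 + recursive_sum([])
= 46 + 16 + 36 + 37 + 30 + 1 + 0
= 166


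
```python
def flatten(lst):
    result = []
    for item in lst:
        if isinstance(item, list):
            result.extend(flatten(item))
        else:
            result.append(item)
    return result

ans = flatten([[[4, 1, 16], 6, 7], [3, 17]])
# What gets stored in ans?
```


flatten([[[4, 1, 16], 6, 7], [3, 17]])
Processing each element:
  [[4, 1, 16], 6, 7] is a list -> flatten recursively -> [4, 1, 16, 6, 7]
  [3, 17] is a list -> flatten recursively -> [3, 17]
= [4, 1, 16, 6, 7, 3, 17]


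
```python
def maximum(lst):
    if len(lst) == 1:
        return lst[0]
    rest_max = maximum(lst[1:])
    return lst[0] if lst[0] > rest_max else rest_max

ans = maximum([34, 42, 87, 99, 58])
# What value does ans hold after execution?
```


maximum([34, 42, 87, 99, 58])
= compare 34 with maximum([42, 87, 99, 58])
= compare 42 with maximum([87, 99, 58])
= compare 87 with maximum([99, 58])
= compare 99 with maximum([58])
Base: maximum([58]) = 58
compare 99 with 58: max = 99
compare 87 with 99: max = 99
compare 42 with 99: max = 99
compare 34 with 99: max = 99
= 99


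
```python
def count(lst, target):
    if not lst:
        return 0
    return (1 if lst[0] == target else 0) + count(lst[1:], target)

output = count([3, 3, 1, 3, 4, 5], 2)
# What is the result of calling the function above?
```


count([3, 3, 1, 3, 4, 5], 2)
lst[0]=3 != 2: 0 + count([3, 1, 3, 4, 5], 2)
lst[0]=3 != 2: 0 + count([1, 3, 4, 5], 2)
lst[0]=1 != 2: 0 + count([3, 4, 5], 2)
lst[0]=3 != 2: 0 + count([4, 5], 2)
lst[0]=4 != 2: 0 + count([5], 2)
lst[0]=5 != 2: 0 + count([], 2)
= 0


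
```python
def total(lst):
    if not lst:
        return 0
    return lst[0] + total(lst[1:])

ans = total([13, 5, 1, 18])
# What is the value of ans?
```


total([13, 5, 1, 18])
= 13 + total([5, 1, 18])
= 13 + 5 + total([1, 18])
= 13 + 5 + 1 + total([18])
= 13 + 5 + 1 + 18 + total([])
= 13 + 5 + 1 + 18 + 0
= 37


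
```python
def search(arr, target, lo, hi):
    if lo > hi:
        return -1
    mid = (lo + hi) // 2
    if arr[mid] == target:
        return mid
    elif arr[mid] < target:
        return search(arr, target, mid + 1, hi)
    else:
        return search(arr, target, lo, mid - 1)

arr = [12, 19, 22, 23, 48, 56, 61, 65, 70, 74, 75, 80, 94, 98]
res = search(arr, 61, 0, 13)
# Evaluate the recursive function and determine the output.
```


search(arr, 61, 0, 13)
lo=0, hi=13, mid=6, arr[mid]=61
arr[6] == 61, found at index 6
= 6


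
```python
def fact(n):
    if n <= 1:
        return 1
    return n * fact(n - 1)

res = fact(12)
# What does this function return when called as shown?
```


fact(12)
= 12 * fact(11)
= 12 * 11 * fact(10)
= 12 * 11 * 10 * fact(9)
= 12 * 11 * 10 * 9 * fact(8)
= 12 * 11 * 10 * 9 * 8 * fact(7)
= 12 * 11 * 10 * 9 * 8 * 7 * fact(6)
= 12 * 11 * 10 * 9 * 8 * 7 * 6 * fact(5)
= 12 * 11 * 10 * 9 * 8 * 7 * 6 * 5 * fact(4)
= 12 * 11 * 10 * 9 * 8 * 7 * 6 * 5 * 4 * fact(3)
= 12 * 11 * 10 * 9 * 8 * 7 * 6 * 5 * 4 * 3 * fact(2)
= 12 * 11 * 10 * 9 * 8 * 7 * 6 * 5 * 4 * 3 * 2 * fact(1)
= 12 * 11 * 10 * 9 * 8 * 7 * 6 * 5 * 4 * 3 * 2 * 1
= 479001600


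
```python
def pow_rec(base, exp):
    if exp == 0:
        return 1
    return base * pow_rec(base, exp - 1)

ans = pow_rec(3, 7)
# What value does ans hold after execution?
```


pow_rec(3, 7)
= 3 * pow_rec(3, 6)
= 3 * 3 * pow_rec(3, 5)
= 3 * 3 * 3 * pow_rec(3, 4)
= 3 * 3 * 3 * 3 * pow_rec(3, 3)
= 3 * 3 * 3 * 3 * 3 * pow_rec(3, 2)
= 3 * 3 * 3 * 3 * 3 * 3 * pow_rec(3, 1)
= 3 * 3 * 3 * 3 * 3 * 3 * 3 * pow_rec(3, 0)
= 3 * 3 * 3 * 3 * 3 * 3 * 3 * 1
= 2187


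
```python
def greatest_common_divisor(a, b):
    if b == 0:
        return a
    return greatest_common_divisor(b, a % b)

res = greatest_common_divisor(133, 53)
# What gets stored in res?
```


greatest_common_divisor(133, 53)
= greatest_common_divisor(53, 133 % 53) = greatest_common_divisor(53, 27)
= greatest_common_divisor(27, 53 % 27) = greatest_common_divisor(27, 26)
= greatest_common_divisor(26, 27 % 26) = greatest_common_divisor(26, 1)
= greatest_common_divisor(1, 26 % 1) = greatest_common_divisor(1, 0)
b == 0, return a = 1


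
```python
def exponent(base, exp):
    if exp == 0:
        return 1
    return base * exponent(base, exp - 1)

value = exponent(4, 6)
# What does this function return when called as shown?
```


exponent(4, 6)
= 4 * exponent(4, 5)
= 4 * 4 * exponent(4, 4)
= 4 * 4 * 4 * exponent(4, 3)
= 4 * 4 * 4 * 4 * exponent(4, 2)
= 4 * 4 * 4 * 4 * 4 * exponent(4, 1)
= 4 * 4 * 4 * 4 * 4 * 4 * exponent(4, 0)
= 4 * 4 * 4 * 4 * 4 * 4 * 1
= 4096


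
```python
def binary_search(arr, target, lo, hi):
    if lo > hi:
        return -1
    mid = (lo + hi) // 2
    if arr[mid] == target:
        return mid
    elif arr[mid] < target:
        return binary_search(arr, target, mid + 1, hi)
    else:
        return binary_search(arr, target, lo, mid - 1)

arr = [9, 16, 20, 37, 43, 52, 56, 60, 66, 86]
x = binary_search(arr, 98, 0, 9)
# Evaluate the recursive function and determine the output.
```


binary_search(arr, 98, 0, 9)
lo=0, hi=9, mid=4, arr[mid]=43
43 < 98, search right half
lo=5, hi=9, mid=7, arr[mid]=60
60 < 98, search right half
lo=8, hi=9, mid=8, arr[mid]=66
66 < 98, search right half
lo=9, hi=9, mid=9, arr[mid]=86
86 < 98, search right half
lo > hi, target not found, return -1
= -1


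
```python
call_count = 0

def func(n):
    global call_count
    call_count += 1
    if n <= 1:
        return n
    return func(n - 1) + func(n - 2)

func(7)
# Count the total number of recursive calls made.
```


func(7) calls func(6) and func(5); each non-base call branches into two more.
Let C(k) = total number of calls made by func(k), including the call to func(k) itself.
Base cases: C(0) = 1, C(1) = 1
Recurrence: C(k) = 1 + C(k-1) + C(k-2)
  C(2) = 1 + C(1) + C(0) = 1 + 1 + 1 = 3
  C(3) = 1 + C(2) + C(1) = 1 + 3 + 1 = 5
  C(4) = 1 + C(3) + C(2) = 1 + 5 + 3 = 9
  C(5) = 1 + C(4) + C(3) = 1 + 9 + 5 = 15
  C(6) = 1 + C(5) + C(4) = 1 + 15 + 9 = 25
  C(7) = 1 + C(6) + C(5) = 1 + 25 + 15 = 41
Total calls = C(7) = 41


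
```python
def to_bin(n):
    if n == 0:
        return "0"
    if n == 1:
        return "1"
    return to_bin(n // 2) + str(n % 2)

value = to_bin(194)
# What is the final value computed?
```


to_bin(194)
= to_bin(97) + "0"
= to_bin(48) + "1" + "0"
= to_bin(24) + "0" + "1" + "0"
= to_bin(12) + "0" + "0" + "1" + "0"
= to_bin(6) + "0" + "0" + "0" + "1" + "0"
= to_bin(3) + "0" + "0" + "0" + "0" + "1" + "0"
= to_bin(1) + "1" + "0" + "0" + "0" + "0" + "1" + "0"
= "1" + "1" + "0" + "0" + "0" + "0" + "1" + "0"
= "11000010"


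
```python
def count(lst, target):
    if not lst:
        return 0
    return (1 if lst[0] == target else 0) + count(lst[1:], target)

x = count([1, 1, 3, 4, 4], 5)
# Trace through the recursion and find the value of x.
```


count([1, 1, 3, 4, 4], 5)
lst[0]=1 != 5: 0 + count([1, 3, 4, 4], 5)
lst[0]=1 != 5: 0 + count([3, 4, 4], 5)
lst[0]=3 != 5: 0 + count([4, 4], 5)
lst[0]=4 != 5: 0 + count([4], 5)
lst[0]=4 != 5: 0 + count([], 5)
= 0


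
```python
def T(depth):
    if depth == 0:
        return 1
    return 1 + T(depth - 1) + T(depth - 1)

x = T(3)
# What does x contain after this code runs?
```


T(3)
= 1 + T(2) + T(2)
= 1 + 2 * T(2)
T(k) = 2^(k+1) - 1
T(0) = 1
T(1) = 3
T(2) = 7
T(3) = 15
T(3) = 2^4 - 1 = 15


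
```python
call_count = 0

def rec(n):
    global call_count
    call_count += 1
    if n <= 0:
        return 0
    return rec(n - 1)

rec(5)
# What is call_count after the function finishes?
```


rec(5) calls rec(4) calls ... calls rec(0)
Total calls: 5 + 1 (for base case) = 6


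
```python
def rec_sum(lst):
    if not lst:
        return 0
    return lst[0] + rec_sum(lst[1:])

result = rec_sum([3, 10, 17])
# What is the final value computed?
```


rec_sum([3, 10, 17])
= 3 + rec_sum([10, 17])
= 3 + 10 + rec_sum([17])
= 3 + 10 + 17 + rec_sum([])
= 3 + 10 + 17 + 0
= 30


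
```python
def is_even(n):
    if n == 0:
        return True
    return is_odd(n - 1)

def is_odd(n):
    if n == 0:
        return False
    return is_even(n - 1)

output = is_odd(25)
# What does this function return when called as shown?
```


is_odd(25)
= is_even(24)
= is_odd(23)
= is_even(22)
= is_odd(21)
= is_even(20)
= is_odd(19)
= is_even(18)
= is_odd(17)
= is_even(16)
= is_odd(15)
= is_even(14)
= is_odd(13)
= is_even(12)
= is_odd(11)
= is_even(10)
= is_odd(9)
= is_even(8)
= is_odd(7)
= is_even(6)
= is_odd(5)
= is_even(4)
= is_odd(3)
= is_even(2)
= is_odd(1)
= is_even(0)
n == 0: return True
= True


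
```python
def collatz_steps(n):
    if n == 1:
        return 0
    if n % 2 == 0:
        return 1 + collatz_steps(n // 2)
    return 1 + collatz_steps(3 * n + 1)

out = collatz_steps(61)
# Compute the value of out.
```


collatz_steps(61)
61 is odd -> 3*61+1 = 184 -> collatz_steps(184)
184 is even -> collatz_steps(92)
92 is even -> collatz_steps(46)
46 is even -> collatz_steps(23)
23 is odd -> 3*23+1 = 70 -> collatz_steps(70)
70 is even -> collatz_steps(35)
35 is odd -> 3*35+1 = 106 -> collatz_steps(106)
106 is even -> collatz_steps(53)
53 is odd -> 3*53+1 = 160 -> collatz_steps(160)
160 is even -> collatz_steps(80)
80 is even -> collatz_steps(40)
40 is even -> collatz_steps(20)
20 is even -> collatz_steps(10)
10 is even -> collatz_steps(5)
5 is odd -> 3*5+1 = 16 -> collatz_steps(16)
16 is even -> collatz_steps(8)
8 is even -> collatz_steps(4)
4 is even -> collatz_steps(2)
2 is even -> collatz_steps(1)
Reached 1 after 19 steps
= 19


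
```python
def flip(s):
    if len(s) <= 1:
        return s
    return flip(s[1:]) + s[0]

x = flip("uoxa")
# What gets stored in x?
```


flip("uoxa")
= flip("oxa") + "u"
= flip("xa") + "o" + "u"
= flip("a") + "x" + "o" + "u"
= "a" + "x" + "o" + "u"
= "axou"


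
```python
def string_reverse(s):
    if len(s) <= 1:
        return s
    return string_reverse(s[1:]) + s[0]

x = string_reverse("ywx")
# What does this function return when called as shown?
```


string_reverse("ywx")
= string_reverse("wx") + "y"
= string_reverse("x") + "w" + "y"
= "x" + "w" + "y"
= "xwy"


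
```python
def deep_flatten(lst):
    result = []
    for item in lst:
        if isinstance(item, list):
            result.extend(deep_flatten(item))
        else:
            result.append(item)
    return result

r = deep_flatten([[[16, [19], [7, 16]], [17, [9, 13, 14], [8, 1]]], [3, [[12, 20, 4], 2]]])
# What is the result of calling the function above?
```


deep_flatten([[[16, [19], [7, 16]], [17, [9, 13, 14], [8, 1]]], [3, [[12, 20, 4], 2]]])
Processing each element:
  [[16, [19], [7, 16]], [17, [9, 13, 14], [8, 1]]] is a list -> deep_flatten recursively -> [16, 19, 7, 16, 17, 9, 13, 14, 8, 1]
  [3, [[12, 20, 4], 2]] is a list -> deep_flatten recursively -> [3, 12, 20, 4, 2]
= [16, 19, 7, 16, 17, 9, 13, 14, 8, 1, 3, 12, 20, 4, 2]


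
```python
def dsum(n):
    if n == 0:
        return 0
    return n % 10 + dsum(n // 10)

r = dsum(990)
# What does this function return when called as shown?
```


dsum(990)
= 0 + dsum(99)
= 0 + 9 + dsum(9)
= 0 + 9 + 9 + dsum(0)
= 0 + 9 + 9 + 0
= 18


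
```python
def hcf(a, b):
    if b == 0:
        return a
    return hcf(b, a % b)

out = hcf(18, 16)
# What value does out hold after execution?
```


hcf(18, 16)
= hcf(16, 18 % 16) = hcf(16, 2)
= hcf(2, 16 % 2) = hcf(2, 0)
b == 0, return a = 2


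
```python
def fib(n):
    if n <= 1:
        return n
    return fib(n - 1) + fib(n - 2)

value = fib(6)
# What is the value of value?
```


fib(6)
= fib(5) + fib(4)
= (fib(4) + fib(3)) + fib(4)
Computing bottom-up: fib(0)=0, fib(1)=1, fib(2)=1, fib(3)=2, fib(4)=3, fib(5)=5, fib(6)=8
= 8


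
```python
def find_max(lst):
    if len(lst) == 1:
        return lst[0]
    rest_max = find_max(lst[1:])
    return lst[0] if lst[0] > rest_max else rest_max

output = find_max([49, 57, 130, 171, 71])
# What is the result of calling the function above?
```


find_max([49, 57, 130, 171, 71])
= compare 49 with find_max([57, 130, 171, 71])
= compare 57 with find_max([130, 171, 71])
= compare 130 with find_max([171, 71])
= compare 171 with find_max([71])
Base: find_max([71]) = 71
compare 171 with 71: max = 171
compare 130 with 171: max = 171
compare 57 with 171: max = 171
compare 49 with 171: max = 171
= 171


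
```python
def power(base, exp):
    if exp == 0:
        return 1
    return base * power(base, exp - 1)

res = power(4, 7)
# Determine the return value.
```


power(4, 7)
= 4 * power(4, 6)
= 4 * 4 * power(4, 5)
= 4 * 4 * 4 * power(4, 4)
= 4 * 4 * 4 * 4 * power(4, 3)
= 4 * 4 * 4 * 4 * 4 * power(4, 2)
= 4 * 4 * 4 * 4 * 4 * 4 * power(4, 1)
= 4 * 4 * 4 * 4 * 4 * 4 * 4 * power(4, 0)
= 4 * 4 * 4 * 4 * 4 * 4 * 4 * 1
= 16384


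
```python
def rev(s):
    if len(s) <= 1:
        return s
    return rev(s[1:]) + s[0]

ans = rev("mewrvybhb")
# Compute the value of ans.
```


rev("mewrvybhb")
= rev("ewrvybhb") + "m"
= rev("wrvybhb") + "e" + "m"
= rev("rvybhb") + "w" + "e" + "m"
= rev("vybhb") + "r" + "w" + "e" + "m"
= rev("ybhb") + "v" + "r" + "w" + "e" + "m"
= rev("bhb") + "y" + "v" + "r" + "w" + "e" + "m"
= rev("hb") + "b" + "y" + "v" + "r" + "w" + "e" + "m"
= rev("b") + "h" + "b" + "y" + "v" + "r" + "w" + "e" + "m"
= "b" + "h" + "b" + "y" + "v" + "r" + "w" + "e" + "m"
= "bhbyvrwem"


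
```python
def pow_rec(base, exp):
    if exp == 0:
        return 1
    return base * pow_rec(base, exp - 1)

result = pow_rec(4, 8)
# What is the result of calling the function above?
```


pow_rec(4, 8)
= 4 * pow_rec(4, 7)
= 4 * 4 * pow_rec(4, 6)
= 4 * 4 * 4 * pow_rec(4, 5)
= 4 * 4 * 4 * 4 * pow_rec(4, 4)
= 4 * 4 * 4 * 4 * 4 * pow_rec(4, 3)
= 4 * 4 * 4 * 4 * 4 * 4 * pow_rec(4, 2)
= 4 * 4 * 4 * 4 * 4 * 4 * 4 * pow_rec(4, 1)
= 4 * 4 * 4 * 4 * 4 * 4 * 4 * 4 * pow_rec(4, 0)
= 4 * 4 * 4 * 4 * 4 * 4 * 4 * 4 * 1
= 65536


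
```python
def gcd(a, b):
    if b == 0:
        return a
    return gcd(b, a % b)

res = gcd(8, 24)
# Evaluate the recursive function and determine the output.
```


gcd(8, 24)
= gcd(24, 8 % 24) = gcd(24, 8)
= gcd(8, 24 % 8) = gcd(8, 0)
b == 0, return a = 8


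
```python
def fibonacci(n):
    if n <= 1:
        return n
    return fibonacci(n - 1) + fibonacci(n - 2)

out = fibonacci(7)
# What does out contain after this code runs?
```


fibonacci(7)
= fibonacci(6) + fibonacci(5)
= (fibonacci(5) + fibonacci(4)) + fibonacci(5)
Computing bottom-up: fibonacci(0)=0, fibonacci(1)=1, fibonacci(2)=1, fibonacci(3)=2, fibonacci(4)=3, fibonacci(5)=5, fibonacci(6)=8, fibonacci(7)=13
= 13


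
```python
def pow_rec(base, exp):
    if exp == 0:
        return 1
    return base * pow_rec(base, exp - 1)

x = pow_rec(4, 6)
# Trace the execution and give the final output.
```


pow_rec(4, 6)
= 4 * pow_rec(4, 5)
= 4 * 4 * pow_rec(4, 4)
= 4 * 4 * 4 * pow_rec(4, 3)
= 4 * 4 * 4 * 4 * pow_rec(4, 2)
= 4 * 4 * 4 * 4 * 4 * pow_rec(4, 1)
= 4 * 4 * 4 * 4 * 4 * 4 * pow_rec(4, 0)
= 4 * 4 * 4 * 4 * 4 * 4 * 1
= 4096


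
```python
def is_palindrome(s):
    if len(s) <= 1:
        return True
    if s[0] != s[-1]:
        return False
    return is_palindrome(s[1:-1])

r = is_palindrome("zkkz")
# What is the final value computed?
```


is_palindrome("zkkz")
"zkkz": s[0]='z' == s[-1]='z' -> is_palindrome("kk")
"kk": s[0]='k' == s[-1]='k' -> is_palindrome("")
"": len <= 1 -> True
= True


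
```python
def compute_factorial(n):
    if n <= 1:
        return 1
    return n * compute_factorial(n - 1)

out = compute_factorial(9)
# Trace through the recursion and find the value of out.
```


compute_factorial(9)
= 9 * compute_factorial(8)
= 9 * 8 * compute_factorial(7)
= 9 * 8 * 7 * compute_factorial(6)
= 9 * 8 * 7 * 6 * compute_factorial(5)
= 9 * 8 * 7 * 6 * 5 * compute_factorial(4)
= 9 * 8 * 7 * 6 * 5 * 4 * compute_factorial(3)
= 9 * 8 * 7 * 6 * 5 * 4 * 3 * compute_factorial(2)
= 9 * 8 * 7 * 6 * 5 * 4 * 3 * 2 * compute_factorial(1)
= 9 * 8 * 7 * 6 * 5 * 4 * 3 * 2 * 1
= 362880


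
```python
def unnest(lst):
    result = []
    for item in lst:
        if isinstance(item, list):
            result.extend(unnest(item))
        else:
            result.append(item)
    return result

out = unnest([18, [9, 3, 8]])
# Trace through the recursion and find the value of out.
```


unnest([18, [9, 3, 8]])
Processing each element:
  18 is not a list -> append 18
  [9, 3, 8] is a list -> unnest recursively -> [9, 3, 8]
= [18, 9, 3, 8]


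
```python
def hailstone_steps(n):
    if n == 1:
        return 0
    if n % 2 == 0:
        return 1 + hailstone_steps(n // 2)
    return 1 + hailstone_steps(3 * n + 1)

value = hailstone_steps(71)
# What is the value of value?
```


hailstone_steps(71)
71 is odd -> 3*71+1 = 214 -> hailstone_steps(214)
214 is even -> hailstone_steps(107)
107 is odd -> 3*107+1 = 322 -> hailstone_steps(322)
322 is even -> hailstone_steps(161)
161 is odd -> 3*161+1 = 484 -> hailstone_steps(484)
484 is even -> hailstone_steps(242)
242 is even -> hailstone_steps(121)
121 is odd -> 3*121+1 = 364 -> hailstone_steps(364)
364 is even -> hailstone_steps(182)
182 is even -> hailstone_steps(91)
91 is odd -> 3*91+1 = 274 -> hailstone_steps(274)
274 is even -> hailstone_steps(137)
137 is odd -> 3*137+1 = 412 -> hailstone_steps(412)
412 is even -> hailstone_steps(206)
206 is even -> hailstone_steps(103)
103 is odd -> 3*103+1 = 310 -> hailstone_steps(310)
310 is even -> hailstone_steps(155)
155 is odd -> 3*155+1 = 466 -> hailstone_steps(466)
466 is even -> hailstone_steps(233)
233 is odd -> 3*233+1 = 700 -> hailstone_steps(700)
700 is even -> hailstone_steps(350)
350 is even -> hailstone_steps(175)
175 is odd -> 3*175+1 = 526 -> hailstone_steps(526)
526 is even -> hailstone_steps(263)
263 is odd -> 3*263+1 = 790 -> hailstone_steps(790)
790 is even -> hailstone_steps(395)
395 is odd -> 3*395+1 = 1186 -> hailstone_steps(1186)
1186 is even -> hailstone_steps(593)
593 is odd -> 3*593+1 = 1780 -> hailstone_steps(1780)
1780 is even -> hailstone_steps(890)
890 is even -> hailstone_steps(445)
445 is odd -> 3*445+1 = 1336 -> hailstone_steps(1336)
1336 is even -> hailstone_steps(668)
668 is even -> hailstone_steps(334)
334 is even -> hailstone_steps(167)
167 is odd -> 3*167+1 = 502 -> hailstone_steps(502)
502 is even -> hailstone_steps(251)
251 is odd -> 3*251+1 = 754 -> hailstone_steps(754)
754 is even -> hailstone_steps(377)
377 is odd -> 3*377+1 = 1132 -> hailstone_steps(1132)
1132 is even -> hailstone_steps(566)
566 is even -> hailstone_steps(283)
283 is odd -> 3*283+1 = 850 -> hailstone_steps(850)
850 is even -> hailstone_steps(425)
425 is odd -> 3*425+1 = 1276 -> hailstone_steps(1276)
1276 is even -> hailstone_steps(638)
638 is even -> hailstone_steps(319)
319 is odd -> 3*319+1 = 958 -> hailstone_steps(958)
958 is even -> hailstone_steps(479)
479 is odd -> 3*479+1 = 1438 -> hailstone_steps(1438)
1438 is even -> hailstone_steps(719)
719 is odd -> 3*719+1 = 2158 -> hailstone_steps(2158)
2158 is even -> hailstone_steps(1079)
1079 is odd -> 3*1079+1 = 3238 -> hailstone_steps(3238)
3238 is even -> hailstone_steps(1619)
1619 is odd -> 3*1619+1 = 4858 -> hailstone_steps(4858)
4858 is even -> hailstone_steps(2429)
2429 is odd -> 3*2429+1 = 7288 -> hailstone_steps(7288)
7288 is even -> hailstone_steps(3644)
3644 is even -> hailstone_steps(1822)
1822 is even -> hailstone_steps(911)
911 is odd -> 3*911+1 = 2734 -> hailstone_steps(2734)
2734 is even -> hailstone_steps(1367)
1367 is odd -> 3*1367+1 = 4102 -> hailstone_steps(4102)
4102 is even -> hailstone_steps(2051)
2051 is odd -> 3*2051+1 = 6154 -> hailstone_steps(6154)
6154 is even -> hailstone_steps(3077)
3077 is odd -> 3*3077+1 = 9232 -> hailstone_steps(9232)
9232 is even -> hailstone_steps(4616)
4616 is even -> hailstone_steps(2308)
2308 is even -> hailstone_steps(1154)
1154 is even -> hailstone_steps(577)
577 is odd -> 3*577+1 = 1732 -> hailstone_steps(1732)
1732 is even -> hailstone_steps(866)
866 is even -> hailstone_steps(433)
433 is odd -> 3*433+1 = 1300 -> hailstone_steps(1300)
1300 is even -> hailstone_steps(650)
650 is even -> hailstone_steps(325)
325 is odd -> 3*325+1 = 976 -> hailstone_steps(976)
976 is even -> hailstone_steps(488)
488 is even -> hailstone_steps(244)
244 is even -> hailstone_steps(122)
122 is even -> hailstone_steps(61)
61 is odd -> 3*61+1 = 184 -> hailstone_steps(184)
184 is even -> hailstone_steps(92)
92 is even -> hailstone_steps(46)
46 is even -> hailstone_steps(23)
23 is odd -> 3*23+1 = 70 -> hailstone_steps(70)
70 is even -> hailstone_steps(35)
35 is odd -> 3*35+1 = 106 -> hailstone_steps(106)
106 is even -> hailstone_steps(53)
53 is odd -> 3*53+1 = 160 -> hailstone_steps(160)
160 is even -> hailstone_steps(80)
80 is even -> hailstone_steps(40)
40 is even -> hailstone_steps(20)
20 is even -> hailstone_steps(10)
10 is even -> hailstone_steps(5)
5 is odd -> 3*5+1 = 16 -> hailstone_steps(16)
16 is even -> hailstone_steps(8)
8 is even -> hailstone_steps(4)
4 is even -> hailstone_steps(2)
2 is even -> hailstone_steps(1)
Reached 1 after 102 steps
= 102
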